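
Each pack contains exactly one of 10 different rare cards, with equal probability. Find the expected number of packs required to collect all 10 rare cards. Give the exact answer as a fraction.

7381/252

After i distinct types are collected, each trial gives a new one with probability (10−i)/10, so the expected wait for the next new type is 10/(10−i).
E = 10/10 + 10/9 + 10/8 + 10/7 + 10/6 + 10/5 + 10/4 + 10/3 + 10/2 + 10/1 = 7381/252.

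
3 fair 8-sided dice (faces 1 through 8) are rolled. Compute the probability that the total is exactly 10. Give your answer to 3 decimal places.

There are 8^3 = 512 equally likely outcomes.
The number of ordered 3-tuples from {1,…,8} summing to 10 is 36.
P(sum = 10) = 36/512 = 9/128 ≈ 0.070.

0.070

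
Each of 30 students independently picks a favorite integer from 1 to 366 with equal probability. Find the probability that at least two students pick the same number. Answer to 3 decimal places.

0.705

It's easier to compute the probability that all 30 are distinct.
P(all distinct) = 366/366 · 365/366 · ··· · 337/366 ≈ 0.295.
So the probability of at least one match is 1 − 0.295 = 0.705.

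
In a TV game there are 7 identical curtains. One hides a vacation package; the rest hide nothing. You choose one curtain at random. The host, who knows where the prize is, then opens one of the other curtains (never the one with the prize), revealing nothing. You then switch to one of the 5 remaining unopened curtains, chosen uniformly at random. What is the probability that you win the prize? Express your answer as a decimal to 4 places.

0.1714

Your original curtain holds the prize with probability 1/7, so the other 6 collectively hold it with probability 6/7.
The host can always find an empty curtain to open, so this doesn't change that 6/7; it is now spread over the 5 remaining unopened curtains.
P(win by switching) = (6/7) · (1/5) = 6/35 ≈ 0.1714.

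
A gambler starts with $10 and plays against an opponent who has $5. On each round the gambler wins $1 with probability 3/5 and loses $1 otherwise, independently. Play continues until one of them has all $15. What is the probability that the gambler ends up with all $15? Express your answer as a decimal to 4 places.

Let r = q/p = (2/5)/(3/5) = 2/3. The recurrence P(i) = p·P(i+1) + q·P(i−1) with P(0)=0, P(15)=1 gives P(i) = (1 − r^i)/(1 − r^15).
P(10) = (1 − (2/3)^10) / (1 − (2/3)^15) = 66825/67849 ≈ 0.9849.

0.9849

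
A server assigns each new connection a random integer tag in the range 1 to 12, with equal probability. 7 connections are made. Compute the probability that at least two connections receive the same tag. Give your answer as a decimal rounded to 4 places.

0.8886

It's easier to compute the probability that all 7 are distinct.
P(all distinct) = 12/12 · 11/12 · ··· · 6/12 ≈ 0.1114.
So the probability of at least one match is 1 − 0.1114 = 0.8886.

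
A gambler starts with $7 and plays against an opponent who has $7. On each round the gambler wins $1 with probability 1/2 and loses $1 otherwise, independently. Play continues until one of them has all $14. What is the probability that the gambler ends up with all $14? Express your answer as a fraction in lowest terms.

1/2

With a fair step, P(i) = ½P(i−1) + ½P(i+1) with P(0)=0, P(14)=1 has the linear solution P(i) = i/14.
P(7) = 7/14 = 1/2.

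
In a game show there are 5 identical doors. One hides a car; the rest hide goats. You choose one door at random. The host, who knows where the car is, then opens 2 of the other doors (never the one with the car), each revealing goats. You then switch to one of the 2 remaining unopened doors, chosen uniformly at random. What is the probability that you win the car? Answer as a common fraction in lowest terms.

2/5

Your original door holds the car with probability 1/5, so the other 4 collectively hold it with probability 4/5.
The host can always find 2 empty doors to open, so the reveals don't change that 4/5; it is now spread over the 2 remaining unopened doors.
P(win by switching) = (4/5) · (1/2) = 2/5.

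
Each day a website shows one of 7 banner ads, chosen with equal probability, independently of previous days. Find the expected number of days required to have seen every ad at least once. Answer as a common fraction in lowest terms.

After i distinct types are collected, each trial gives a new one with probability (7−i)/7, so the expected wait for the next new type is 7/(7−i).
E = 7/7 + 7/6 + 7/5 + 7/4 + 7/3 + 7/2 + 7/1 = 363/20.

363/20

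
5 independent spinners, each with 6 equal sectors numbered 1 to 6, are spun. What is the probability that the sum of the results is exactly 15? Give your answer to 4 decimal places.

0.0837

There are 6^5 = 7776 equally likely outcomes.
The number of ordered 5-tuples from {1,…,6} summing to 15 is 651.
P(sum = 15) = 651/7776 = 217/2592 ≈ 0.0837.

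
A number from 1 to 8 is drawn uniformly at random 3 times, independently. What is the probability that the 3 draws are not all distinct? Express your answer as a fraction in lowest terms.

P(all 3 different) = 8/8 · 7/8 · ··· · 6/8 = 21/32.
P(at least two equal) = 1 − 21/32 = 11/32.

11/32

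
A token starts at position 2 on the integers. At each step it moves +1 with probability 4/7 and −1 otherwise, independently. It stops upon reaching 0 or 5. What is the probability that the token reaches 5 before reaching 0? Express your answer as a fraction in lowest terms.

Let r = q/p = (3/7)/(4/7) = 3/4. The recurrence P(i) = p·P(i+1) + q·P(i−1) with P(0)=0, P(5)=1 gives P(i) = (1 − r^i)/(1 − r^5).
P(2) = (1 − (3/4)^2) / (1 − (3/4)^5) = 448/781.

448/781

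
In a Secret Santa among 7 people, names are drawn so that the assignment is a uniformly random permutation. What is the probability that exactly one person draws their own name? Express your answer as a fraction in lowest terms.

Choose which one is fixed: C(7,1) = 7 ways.
The remaining 6 must have no fixed point: D(6) = 265.
P = 7·265/5040 = 53/144.

53/144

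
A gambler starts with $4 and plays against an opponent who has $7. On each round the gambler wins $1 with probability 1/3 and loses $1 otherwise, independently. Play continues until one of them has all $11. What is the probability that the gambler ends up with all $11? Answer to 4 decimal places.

Let r = q/p = (2/3)/(1/3) = 2. The recurrence P(i) = p·P(i+1) + q·P(i−1) with P(0)=0, P(11)=1 gives P(i) = (1 − r^i)/(1 − r^11).
P(4) = (1 − (2)^4) / (1 − (2)^11) = 15/2047 ≈ 0.0073.

0.0073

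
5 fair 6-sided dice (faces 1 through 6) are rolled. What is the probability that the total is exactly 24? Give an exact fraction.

There are 6^5 = 7776 equally likely outcomes.
The number of ordered 5-tuples from {1,…,6} summing to 24 is 205.
P(sum = 24) = 205/7776.

205/7776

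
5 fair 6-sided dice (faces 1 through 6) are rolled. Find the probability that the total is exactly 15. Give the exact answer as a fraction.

There are 6^5 = 7776 equally likely outcomes.
The number of ordered 5-tuples from {1,…,6} summing to 15 is 651.
P(sum = 15) = 651/7776 = 217/2592.

217/2592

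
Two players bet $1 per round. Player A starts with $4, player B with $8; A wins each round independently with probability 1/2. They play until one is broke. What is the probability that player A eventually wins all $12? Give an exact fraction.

1/3

With a fair step, P(i) = ½P(i−1) + ½P(i+1) with P(0)=0, P(12)=1 has the linear solution P(i) = i/12.
P(4) = 4/12 = 1/3.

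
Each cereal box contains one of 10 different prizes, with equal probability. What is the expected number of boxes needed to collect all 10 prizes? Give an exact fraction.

After i distinct types are collected, each trial gives a new one with probability (10−i)/10, so the expected wait for the next new type is 10/(10−i).
E = 10/10 + 10/9 + 10/8 + 10/7 + 10/6 + 10/5 + 10/4 + 10/3 + 10/2 + 10/1 = 7381/252.

7381/252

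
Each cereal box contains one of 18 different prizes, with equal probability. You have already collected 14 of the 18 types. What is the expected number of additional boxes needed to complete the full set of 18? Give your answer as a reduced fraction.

Starting from 14 distinct types, each trial gives a new one with probability (18−i)/18 when i types are held, so the wait for the next new type is 18/(18−i).
E = 18/4 + 18/3 + 18/2 + 18/1 = 75/2.

75/2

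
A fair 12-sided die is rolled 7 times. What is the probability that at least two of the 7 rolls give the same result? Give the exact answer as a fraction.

P(all 7 different) = 12/12 · 11/12 · ··· · 6/12 = 385/3456.
P(at least two equal) = 1 − 385/3456 = 3071/3456.

3071/3456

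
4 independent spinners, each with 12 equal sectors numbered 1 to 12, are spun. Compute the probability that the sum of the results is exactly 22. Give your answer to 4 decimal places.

0.0479

There are 12^4 = 20736 equally likely outcomes.
The number of ordered 4-tuples from {1,…,12} summing to 22 is 994.
P(sum = 22) = 994/20736 = 497/10368 ≈ 0.0479.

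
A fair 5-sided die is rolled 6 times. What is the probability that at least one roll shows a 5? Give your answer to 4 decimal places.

P(no roll shows a 5) = (4/5)^6 ≈ 0.2621.
P(at least one) = 1 − 0.2621 = 0.7379.

0.7379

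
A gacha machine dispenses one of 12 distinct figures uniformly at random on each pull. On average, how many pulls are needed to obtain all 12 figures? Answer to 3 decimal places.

After i distinct types are collected, each trial gives a new one with probability (12−i)/12, so the expected wait for the next new type is 12/(12−i).
E = 12/12 + 12/11 + 12/10 + 12/9 + 12/8 + 12/7 + 12/6 + 12/5 + 12/4 + 12/3 + 12/2 + 12/1 = 86021/2310 ≈ 37.239.

37.239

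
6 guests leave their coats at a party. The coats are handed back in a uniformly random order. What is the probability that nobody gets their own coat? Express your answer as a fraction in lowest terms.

53/144

This is the derangement probability: permutations of 6 with no fixed point.
D(6) = 6! · (1 − 1/1! + 1/2! − ··· + (−1)^6/6!) = 265.
P = 265/720 = 53/144.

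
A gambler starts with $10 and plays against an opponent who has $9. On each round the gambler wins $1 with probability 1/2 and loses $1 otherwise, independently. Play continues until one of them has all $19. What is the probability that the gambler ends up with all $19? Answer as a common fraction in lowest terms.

With a fair step, P(i) = ½P(i−1) + ½P(i+1) with P(0)=0, P(19)=1 has the linear solution P(i) = i/19.
P(10) = 10/19.

10/19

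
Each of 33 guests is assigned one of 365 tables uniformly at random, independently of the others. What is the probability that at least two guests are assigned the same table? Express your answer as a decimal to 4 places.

0.7750

It's easier to compute the probability that all 33 are distinct.
P(all distinct) = 365/365 · 364/365 · ··· · 333/365 ≈ 0.2250.
So the probability of at least one match is 1 − 0.2250 = 0.7750.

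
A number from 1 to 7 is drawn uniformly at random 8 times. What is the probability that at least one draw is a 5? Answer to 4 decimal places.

0.7086

P(no draw is a 5) = (6/7)^8 ≈ 0.2914.
P(at least one) = 1 − 0.2914 = 0.7086.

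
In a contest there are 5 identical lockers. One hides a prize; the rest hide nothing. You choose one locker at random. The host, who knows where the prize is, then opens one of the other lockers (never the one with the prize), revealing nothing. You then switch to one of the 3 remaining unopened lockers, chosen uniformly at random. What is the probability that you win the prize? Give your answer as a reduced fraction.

4/15

Your original locker holds the prize with probability 1/5, so the other 4 collectively hold it with probability 4/5.
The host can always find an empty locker to open, so this doesn't change that 4/5; it is now spread over the 3 remaining unopened lockers.
P(win by switching) = (4/5) · (1/3) = 4/15.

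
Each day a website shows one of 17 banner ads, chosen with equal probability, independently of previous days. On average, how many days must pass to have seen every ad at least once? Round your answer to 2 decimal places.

58.47

After i distinct types are collected, each trial gives a new one with probability (17−i)/17, so the expected wait for the next new type is 17/(17−i).
E = 17/17 + 17/16 + 17/15 + 17/14 + 17/13 + 17/12 + 17/11 + 17/10 + 17/9 + 17/8 + 17/7 + 17/6 + 17/5 + 17/4 + 17/3 + 17/2 + 17/1 = 42142223/720720 ≈ 58.47.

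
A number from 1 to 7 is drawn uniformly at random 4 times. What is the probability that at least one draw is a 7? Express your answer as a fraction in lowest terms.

P(no draw is a 7) = (6/7)^4 = 1296/2401.
P(at least one) = 1 − 1296/2401 = 1105/2401.

1105/2401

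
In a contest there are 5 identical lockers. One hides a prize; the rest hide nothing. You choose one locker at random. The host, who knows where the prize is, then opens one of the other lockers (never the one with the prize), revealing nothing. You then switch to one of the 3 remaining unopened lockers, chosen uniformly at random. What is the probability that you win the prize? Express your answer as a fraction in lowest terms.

4/15

Your original locker holds the prize with probability 1/5, so the other 4 collectively hold it with probability 4/5.
The host can always find an empty locker to open, so this doesn't change that 4/5; it is now spread over the 3 remaining unopened lockers.
P(win by switching) = (4/5) · (1/3) = 4/15.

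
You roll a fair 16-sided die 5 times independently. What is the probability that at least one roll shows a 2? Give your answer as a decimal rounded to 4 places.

0.2758

P(no roll shows a 2) = (15/16)^5 ≈ 0.7242.
P(at least one) = 1 − 0.7242 = 0.2758.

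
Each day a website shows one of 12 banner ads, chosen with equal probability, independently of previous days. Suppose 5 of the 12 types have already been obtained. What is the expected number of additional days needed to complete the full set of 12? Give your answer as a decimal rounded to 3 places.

Starting from 5 distinct types, each trial gives a new one with probability (12−i)/12 when i types are held, so the wait for the next new type is 12/(12−i).
E = 12/7 + 12/6 + 12/5 + 12/4 + 12/3 + 12/2 + 12/1 = 1089/35 ≈ 31.114.

31.114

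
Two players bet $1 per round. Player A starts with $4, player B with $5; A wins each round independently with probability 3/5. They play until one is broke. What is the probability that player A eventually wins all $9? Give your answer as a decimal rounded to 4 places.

Let r = q/p = (2/5)/(3/5) = 2/3. The recurrence P(i) = p·P(i+1) + q·P(i−1) with P(0)=0, P(9)=1 gives P(i) = (1 − r^i)/(1 − r^9).
P(4) = (1 − (2/3)^4) / (1 − (2/3)^9) = 15795/19171 ≈ 0.8239.

0.8239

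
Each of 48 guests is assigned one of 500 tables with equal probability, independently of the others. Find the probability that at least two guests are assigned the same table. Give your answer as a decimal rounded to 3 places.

It's easier to compute the probability that all 48 are distinct.
P(all distinct) = 500/500 · 499/500 · ··· · 453/500 ≈ 0.097.
So the probability of at least one match is 1 − 0.097 = 0.903.

0.903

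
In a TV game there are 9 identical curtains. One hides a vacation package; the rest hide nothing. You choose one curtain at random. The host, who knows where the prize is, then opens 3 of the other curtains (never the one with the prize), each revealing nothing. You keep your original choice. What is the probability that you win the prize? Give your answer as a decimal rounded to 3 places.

0.111

The host can always open 3 empty curtains regardless of your choice, so the reveals give no information about your original curtain.
P(win by staying) = 1/9 ≈ 0.111.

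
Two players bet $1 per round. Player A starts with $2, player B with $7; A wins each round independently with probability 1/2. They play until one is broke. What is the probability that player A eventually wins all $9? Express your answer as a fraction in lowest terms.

With a fair step, P(i) = ½P(i−1) + ½P(i+1) with P(0)=0, P(9)=1 has the linear solution P(i) = i/9.
P(2) = 2/9.

2/9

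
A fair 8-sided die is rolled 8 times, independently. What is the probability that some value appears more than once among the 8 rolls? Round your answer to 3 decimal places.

0.998

P(all 8 different) = 8/8 · 7/8 · ··· · 1/8 ≈ 0.002.
P(at least two equal) = 1 − 0.002 = 0.998.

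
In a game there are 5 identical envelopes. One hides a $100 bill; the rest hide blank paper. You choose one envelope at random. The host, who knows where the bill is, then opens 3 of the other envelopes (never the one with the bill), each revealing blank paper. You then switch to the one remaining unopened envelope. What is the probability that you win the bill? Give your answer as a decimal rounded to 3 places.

Your original envelope holds the bill with probability 1/5, so the other 4 collectively hold it with probability 4/5.
The host can always find 3 empty envelopes to open, so the reveals don't change that 4/5; it is now spread over the 1 remaining unopened envelope.
P(win by switching) = (4/5) · (1/1) = 4/5 ≈ 0.800.

0.800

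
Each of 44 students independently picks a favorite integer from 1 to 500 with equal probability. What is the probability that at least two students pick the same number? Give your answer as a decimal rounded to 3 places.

0.858

It's easier to compute the probability that all 44 are distinct.
P(all distinct) = 500/500 · 499/500 · ··· · 457/500 ≈ 0.142.
So the probability of at least one match is 1 − 0.142 = 0.858.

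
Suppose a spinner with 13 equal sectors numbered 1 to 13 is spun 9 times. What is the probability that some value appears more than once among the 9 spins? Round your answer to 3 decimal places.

0.976

P(all 9 different) = 13/13 · 12/13 · ··· · 5/13 ≈ 0.024.
P(at least two equal) = 1 − 0.024 = 0.976.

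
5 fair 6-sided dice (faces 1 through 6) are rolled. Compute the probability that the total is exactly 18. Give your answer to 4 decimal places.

There are 6^5 = 7776 equally likely outcomes.
The number of ordered 5-tuples from {1,…,6} summing to 18 is 780.
P(sum = 18) = 780/7776 = 65/648 ≈ 0.1003.

0.1003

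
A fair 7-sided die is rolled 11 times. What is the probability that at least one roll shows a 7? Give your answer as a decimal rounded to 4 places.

P(no roll shows a 7) = (6/7)^11 ≈ 0.1835.
P(at least one) = 1 − 0.1835 = 0.8165.

0.8165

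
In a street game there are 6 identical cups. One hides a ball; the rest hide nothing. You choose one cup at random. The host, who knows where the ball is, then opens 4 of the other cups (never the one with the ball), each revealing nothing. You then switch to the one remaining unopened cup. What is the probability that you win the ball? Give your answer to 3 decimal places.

Your original cup holds the ball with probability 1/6, so the other 5 collectively hold it with probability 5/6.
The host can always find 4 empty cups to open, so the reveals don't change that 5/6; it is now spread over the 1 remaining unopened cup.
P(win by switching) = (5/6) · (1/1) = 5/6 ≈ 0.833.

0.833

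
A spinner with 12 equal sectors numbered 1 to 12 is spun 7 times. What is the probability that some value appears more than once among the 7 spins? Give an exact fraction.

3071/3456

P(all 7 different) = 12/12 · 11/12 · ··· · 6/12 = 385/3456.
P(at least two equal) = 1 − 385/3456 = 3071/3456.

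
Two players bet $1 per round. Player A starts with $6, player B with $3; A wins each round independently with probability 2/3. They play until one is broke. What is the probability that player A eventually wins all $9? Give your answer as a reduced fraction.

Let r = q/p = (1/3)/(2/3) = 1/2. The recurrence P(i) = p·P(i+1) + q·P(i−1) with P(0)=0, P(9)=1 gives P(i) = (1 − r^i)/(1 − r^9).
P(6) = (1 − (1/2)^6) / (1 − (1/2)^9) = 72/73.

72/73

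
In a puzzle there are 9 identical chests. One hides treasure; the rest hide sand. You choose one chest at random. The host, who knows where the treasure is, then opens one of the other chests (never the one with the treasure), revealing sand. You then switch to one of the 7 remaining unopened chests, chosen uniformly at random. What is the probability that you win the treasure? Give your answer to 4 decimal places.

0.1270

Your original chest holds the treasure with probability 1/9, so the other 8 collectively hold it with probability 8/9.
The host can always find an empty chest to open, so this doesn't change that 8/9; it is now spread over the 7 remaining unopened chests.
P(win by switching) = (8/9) · (1/7) = 8/63 ≈ 0.1270.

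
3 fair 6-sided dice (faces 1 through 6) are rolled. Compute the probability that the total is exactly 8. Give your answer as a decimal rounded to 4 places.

0.0972

There are 6^3 = 216 equally likely outcomes.
The number of ordered 3-tuples from {1,…,6} summing to 8 is 21.
P(sum = 8) = 21/216 = 7/72 ≈ 0.0972.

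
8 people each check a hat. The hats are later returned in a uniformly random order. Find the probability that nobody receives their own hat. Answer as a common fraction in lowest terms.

This is the derangement probability: permutations of 8 with no fixed point.
D(8) = 8! · (1 − 1/1! + 1/2! − ··· + (−1)^8/8!) = 14833.
P = 14833/40320 = 2119/5760.

2119/5760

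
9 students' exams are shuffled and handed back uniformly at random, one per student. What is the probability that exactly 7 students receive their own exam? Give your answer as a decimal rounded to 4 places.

Choose which 7 of the 9 are fixed: C(9,7) = 36 ways.
The remaining 2 must have no fixed point: D(2) = 1.
P = 36·1/362880 = 1/10080 ≈ 0.0001.

0.0001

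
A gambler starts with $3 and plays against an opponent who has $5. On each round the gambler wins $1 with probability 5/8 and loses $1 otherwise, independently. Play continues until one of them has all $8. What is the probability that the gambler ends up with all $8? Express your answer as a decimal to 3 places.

0.797

Let r = q/p = (3/8)/(5/8) = 3/5. The recurrence P(i) = p·P(i+1) + q·P(i−1) with P(0)=0, P(8)=1 gives P(i) = (1 − r^i)/(1 − r^8).
P(3) = (1 − (3/5)^3) / (1 − (3/5)^8) = 153125/192032 ≈ 0.797.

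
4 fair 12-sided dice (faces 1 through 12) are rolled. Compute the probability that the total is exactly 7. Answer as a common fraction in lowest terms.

There are 12^4 = 20736 equally likely outcomes.
The number of ordered 4-tuples from {1,…,12} summing to 7 is 20.
P(sum = 7) = 20/20736 = 5/5184.

5/5184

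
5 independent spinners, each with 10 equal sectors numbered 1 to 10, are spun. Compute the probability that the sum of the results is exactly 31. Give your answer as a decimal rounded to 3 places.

There are 10^5 = 100000 equally likely outcomes.
The number of ordered 5-tuples from {1,…,10} summing to 31 is 5280.
P(sum = 31) = 5280/100000 = 33/625 ≈ 0.053.

0.053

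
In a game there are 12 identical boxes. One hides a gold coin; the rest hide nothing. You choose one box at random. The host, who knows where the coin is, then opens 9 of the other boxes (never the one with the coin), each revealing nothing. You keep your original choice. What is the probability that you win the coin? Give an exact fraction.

1/12

The host can always open 9 empty boxes regardless of your choice, so the reveals give no information about your original box.
P(win by staying) = 1/12.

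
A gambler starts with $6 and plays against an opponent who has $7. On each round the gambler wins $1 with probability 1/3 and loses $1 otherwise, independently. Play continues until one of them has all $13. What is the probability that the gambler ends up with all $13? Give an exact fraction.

Let r = q/p = (2/3)/(1/3) = 2. The recurrence P(i) = p·P(i+1) + q·P(i−1) with P(0)=0, P(13)=1 gives P(i) = (1 − r^i)/(1 − r^13).
P(6) = (1 − (2)^6) / (1 − (2)^13) = 63/8191.

63/8191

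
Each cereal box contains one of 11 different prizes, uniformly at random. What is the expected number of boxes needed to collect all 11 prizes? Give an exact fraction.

83711/2520

After i distinct types are collected, each trial gives a new one with probability (11−i)/11, so the expected wait for the next new type is 11/(11−i).
E = 11/11 + 11/10 + 11/9 + 11/8 + 11/7 + 11/6 + 11/5 + 11/4 + 11/3 + 11/2 + 11/1 = 83711/2520.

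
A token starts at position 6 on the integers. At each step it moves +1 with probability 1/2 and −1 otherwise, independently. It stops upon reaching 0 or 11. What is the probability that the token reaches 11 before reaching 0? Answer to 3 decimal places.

0.545

With a fair step, P(i) = ½P(i−1) + ½P(i+1) with P(0)=0, P(11)=1 has the linear solution P(i) = i/11.
P(6) = 6/11 ≈ 0.545.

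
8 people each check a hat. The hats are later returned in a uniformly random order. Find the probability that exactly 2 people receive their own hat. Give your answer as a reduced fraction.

Choose which 2 of the 8 are fixed: C(8,2) = 28 ways.
The remaining 6 must have no fixed point: D(6) = 265.
P = 28·265/40320 = 53/288.

53/288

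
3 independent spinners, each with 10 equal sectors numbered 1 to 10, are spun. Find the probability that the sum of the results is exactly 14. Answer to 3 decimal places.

There are 10^3 = 1000 equally likely outcomes.
The number of ordered 3-tuples from {1,…,10} summing to 14 is 69.
P(sum = 14) = 69/1000 ≈ 0.069.

0.069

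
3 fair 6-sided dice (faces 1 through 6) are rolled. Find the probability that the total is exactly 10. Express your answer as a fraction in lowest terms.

1/8

There are 6^3 = 216 equally likely outcomes.
The number of ordered 3-tuples from {1,…,6} summing to 10 is 27.
P(sum = 10) = 27/216 = 1/8.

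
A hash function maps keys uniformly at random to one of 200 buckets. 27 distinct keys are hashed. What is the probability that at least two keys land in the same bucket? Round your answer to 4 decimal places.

It's easier to compute the probability that all 27 are distinct.
P(all distinct) = 200/200 · 199/200 · ··· · 174/200 ≈ 0.1591.
So the probability of at least one match is 1 − 0.1591 = 0.8409.

0.8409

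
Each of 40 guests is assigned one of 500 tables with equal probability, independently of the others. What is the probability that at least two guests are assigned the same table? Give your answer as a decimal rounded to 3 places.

It's easier to compute the probability that all 40 are distinct.
P(all distinct) = 500/500 · 499/500 · ··· · 461/500 ≈ 0.201.
So the probability of at least one match is 1 − 0.201 = 0.799.

0.799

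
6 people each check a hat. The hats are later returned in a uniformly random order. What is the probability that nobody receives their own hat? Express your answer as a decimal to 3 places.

This is the derangement probability: permutations of 6 with no fixed point.
D(6) = 6! · (1 − 1/1! + 1/2! − ··· + (−1)^6/6!) = 265.
P = 265/720 = 53/144 ≈ 0.368.

0.368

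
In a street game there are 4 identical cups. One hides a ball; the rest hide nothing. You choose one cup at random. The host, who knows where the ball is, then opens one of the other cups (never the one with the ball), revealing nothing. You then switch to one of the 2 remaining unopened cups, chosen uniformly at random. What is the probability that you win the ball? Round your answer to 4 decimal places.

0.3750

Your original cup holds the ball with probability 1/4, so the other 3 collectively hold it with probability 3/4.
The host can always find an empty cup to open, so this doesn't change that 3/4; it is now spread over the 2 remaining unopened cups.
P(win by switching) = (3/4) · (1/2) = 3/8 ≈ 0.3750.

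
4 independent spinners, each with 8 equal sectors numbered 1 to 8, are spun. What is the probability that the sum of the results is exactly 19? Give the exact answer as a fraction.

There are 8^4 = 4096 equally likely outcomes.
The number of ordered 4-tuples from {1,…,8} summing to 19 is 336.
P(sum = 19) = 336/4096 = 21/256.

21/256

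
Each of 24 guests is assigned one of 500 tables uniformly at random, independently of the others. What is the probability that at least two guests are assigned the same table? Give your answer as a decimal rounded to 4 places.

It's easier to compute the probability that all 24 are distinct.
P(all distinct) = 500/500 · 499/500 · ··· · 477/500 ≈ 0.5707.
So the probability of at least one match is 1 − 0.5707 = 0.4293.

0.4293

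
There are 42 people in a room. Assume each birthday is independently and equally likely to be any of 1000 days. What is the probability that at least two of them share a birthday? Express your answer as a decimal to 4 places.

It's easier to compute the probability that all 42 are distinct.
P(all distinct) = 1000/1000 · 999/1000 · ··· · 959/1000 ≈ 0.4176.
So the probability of at least one match is 1 − 0.4176 = 0.5824.

0.5824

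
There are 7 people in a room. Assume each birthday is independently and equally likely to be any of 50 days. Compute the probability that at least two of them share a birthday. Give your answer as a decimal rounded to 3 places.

0.356

It's easier to compute the probability that all 7 are distinct.
P(all distinct) = 50/50 · 49/50 · ··· · 44/50 ≈ 0.644.
So the probability of at least one match is 1 − 0.644 = 0.356.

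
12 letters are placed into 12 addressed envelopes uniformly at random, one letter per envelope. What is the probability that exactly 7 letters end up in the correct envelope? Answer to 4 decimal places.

0.0001

Choose which 7 of the 12 are fixed: C(12,7) = 792 ways.
The remaining 5 must have no fixed point: D(5) = 44.
P = 792·44/479001600 = 11/151200 ≈ 0.0001.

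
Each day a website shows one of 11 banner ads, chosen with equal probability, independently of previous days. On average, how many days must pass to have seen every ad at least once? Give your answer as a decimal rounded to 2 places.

33.22

After i distinct types are collected, each trial gives a new one with probability (11−i)/11, so the expected wait for the next new type is 11/(11−i).
E = 11/11 + 11/10 + 11/9 + 11/8 + 11/7 + 11/6 + 11/5 + 11/4 + 11/3 + 11/2 + 11/1 = 83711/2520 ≈ 33.22.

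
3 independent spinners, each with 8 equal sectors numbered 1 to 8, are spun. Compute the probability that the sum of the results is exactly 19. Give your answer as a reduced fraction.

21/512

There are 8^3 = 512 equally likely outcomes.
The number of ordered 3-tuples from {1,…,8} summing to 19 is 21.
P(sum = 19) = 21/512.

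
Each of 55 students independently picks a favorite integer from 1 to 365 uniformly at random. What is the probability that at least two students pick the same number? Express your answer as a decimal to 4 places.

0.9863

It's easier to compute the probability that all 55 are distinct.
P(all distinct) = 365/365 · 364/365 · ··· · 311/365 ≈ 0.0137.
So the probability of at least one match is 1 − 0.0137 = 0.9863.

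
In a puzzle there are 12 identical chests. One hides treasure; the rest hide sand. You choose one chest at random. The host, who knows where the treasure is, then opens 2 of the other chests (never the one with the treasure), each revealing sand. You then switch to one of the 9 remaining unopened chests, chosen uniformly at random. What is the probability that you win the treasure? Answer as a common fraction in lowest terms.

Your original chest holds the treasure with probability 1/12, so the other 11 collectively hold it with probability 11/12.
The host can always find 2 empty chests to open, so the reveals don't change that 11/12; it is now spread over the 9 remaining unopened chests.
P(win by switching) = (11/12) · (1/9) = 11/108.

11/108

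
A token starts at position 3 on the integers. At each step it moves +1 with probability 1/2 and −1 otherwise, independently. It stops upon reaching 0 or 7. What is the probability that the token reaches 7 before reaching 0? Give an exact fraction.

With a fair step, P(i) = ½P(i−1) + ½P(i+1) with P(0)=0, P(7)=1 has the linear solution P(i) = i/7.
P(3) = 3/7.

3/7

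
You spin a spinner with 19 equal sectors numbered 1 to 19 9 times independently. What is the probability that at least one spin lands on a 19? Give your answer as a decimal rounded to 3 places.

0.385

P(no spin lands on a 19) = (18/19)^9 ≈ 0.615.
P(at least one) = 1 − 0.615 = 0.385.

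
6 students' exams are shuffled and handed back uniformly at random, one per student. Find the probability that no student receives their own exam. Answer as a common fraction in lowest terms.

This is the derangement probability: permutations of 6 with no fixed point.
D(6) = 6! · (1 − 1/1! + 1/2! − ··· + (−1)^6/6!) = 265.
P = 265/720 = 53/144.

53/144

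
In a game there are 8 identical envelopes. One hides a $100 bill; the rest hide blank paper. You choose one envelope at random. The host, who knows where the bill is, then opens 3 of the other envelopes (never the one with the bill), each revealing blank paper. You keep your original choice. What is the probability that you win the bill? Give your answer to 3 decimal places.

The host can always open 3 empty envelopes regardless of your choice, so the reveals give no information about your original envelope.
P(win by staying) = 1/8 ≈ 0.125.

0.125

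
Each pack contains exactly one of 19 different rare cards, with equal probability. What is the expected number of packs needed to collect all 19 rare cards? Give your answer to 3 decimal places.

67.407

After i distinct types are collected, each trial gives a new one with probability (19−i)/19, so the expected wait for the next new type is 19/(19−i).
E = 19/19 + 19/18 + 19/17 + 19/16 + 19/15 + 19/14 + 19/13 + 19/12 + 19/11 + 19/10 + 19/9 + 19/8 + 19/7 + 19/6 + 19/5 + 19/4 + 19/3 + 19/2 + 19/1 = 275295799/4084080 ≈ 67.407.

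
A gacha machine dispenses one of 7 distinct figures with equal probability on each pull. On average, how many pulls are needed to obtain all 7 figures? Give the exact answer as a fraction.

363/20

After i distinct types are collected, each trial gives a new one with probability (7−i)/7, so the expected wait for the next new type is 7/(7−i).
E = 7/7 + 7/6 + 7/5 + 7/4 + 7/3 + 7/2 + 7/1 = 363/20.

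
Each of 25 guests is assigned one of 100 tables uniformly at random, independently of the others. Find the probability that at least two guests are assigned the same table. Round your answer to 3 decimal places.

It's easier to compute the probability that all 25 are distinct.
P(all distinct) = 100/100 · 99/100 · ··· · 76/100 ≈ 0.038.
So the probability of at least one match is 1 − 0.038 = 0.962.

0.962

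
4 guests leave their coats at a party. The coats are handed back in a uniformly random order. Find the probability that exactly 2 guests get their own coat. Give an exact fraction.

Choose which 2 of the 4 are fixed: C(4,2) = 6 ways.
The remaining 2 must have no fixed point: D(2) = 1.
P = 6·1/24 = 1/4.

1/4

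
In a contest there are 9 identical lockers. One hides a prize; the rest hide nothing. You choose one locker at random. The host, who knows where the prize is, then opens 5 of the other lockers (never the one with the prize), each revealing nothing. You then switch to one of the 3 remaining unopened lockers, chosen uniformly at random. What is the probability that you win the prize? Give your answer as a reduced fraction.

Your original locker holds the prize with probability 1/9, so the other 8 collectively hold it with probability 8/9.
The host can always find 5 empty lockers to open, so the reveals don't change that 8/9; it is now spread over the 3 remaining unopened lockers.
P(win by switching) = (8/9) · (1/3) = 8/27.

8/27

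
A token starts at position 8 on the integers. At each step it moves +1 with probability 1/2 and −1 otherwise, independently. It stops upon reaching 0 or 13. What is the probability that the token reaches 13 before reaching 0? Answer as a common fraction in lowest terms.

With a fair step, P(i) = ½P(i−1) + ½P(i+1) with P(0)=0, P(13)=1 has the linear solution P(i) = i/13.
P(8) = 8/13.

8/13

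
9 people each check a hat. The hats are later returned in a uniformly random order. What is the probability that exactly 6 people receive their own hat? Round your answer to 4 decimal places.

0.0005

Choose which 6 of the 9 are fixed: C(9,6) = 84 ways.
The remaining 3 must have no fixed point: D(3) = 2.
P = 84·2/362880 = 1/2160 ≈ 0.0005.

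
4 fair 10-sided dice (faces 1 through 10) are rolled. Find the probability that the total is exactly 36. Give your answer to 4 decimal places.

There are 10^4 = 10000 equally likely outcomes.
The number of ordered 4-tuples from {1,…,10} summing to 36 is 35.
P(sum = 36) = 35/10000 = 7/2000 ≈ 0.0035.

0.0035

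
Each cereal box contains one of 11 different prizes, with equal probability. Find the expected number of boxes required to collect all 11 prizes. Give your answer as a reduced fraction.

83711/2520

After i distinct types are collected, each trial gives a new one with probability (11−i)/11, so the expected wait for the next new type is 11/(11−i).
E = 11/11 + 11/10 + 11/9 + 11/8 + 11/7 + 11/6 + 11/5 + 11/4 + 11/3 + 11/2 + 11/1 = 83711/2520.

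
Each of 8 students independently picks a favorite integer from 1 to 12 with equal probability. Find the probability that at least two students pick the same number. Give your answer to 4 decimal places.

It's easier to compute the probability that all 8 are distinct.
P(all distinct) = 12/12 · 11/12 · ··· · 5/12 ≈ 0.0464.
So the probability of at least one match is 1 − 0.0464 = 0.9536.

0.9536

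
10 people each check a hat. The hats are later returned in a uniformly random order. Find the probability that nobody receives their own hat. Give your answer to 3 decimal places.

This is the derangement probability: permutations of 10 with no fixed point.
D(10) = 10! · (1 − 1/1! + 1/2! − ··· + (−1)^10/10!) = 1334961.
P = 1334961/3628800 = 16481/44800 ≈ 0.368.

0.368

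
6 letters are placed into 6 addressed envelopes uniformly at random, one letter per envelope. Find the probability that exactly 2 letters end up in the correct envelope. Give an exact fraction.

3/16

Choose which 2 of the 6 are fixed: C(6,2) = 15 ways.
The remaining 4 must have no fixed point: D(4) = 9.
P = 15·9/720 = 3/16.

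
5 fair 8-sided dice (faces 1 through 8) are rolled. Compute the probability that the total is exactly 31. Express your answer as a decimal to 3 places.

There are 8^5 = 32768 equally likely outcomes.
The number of ordered 5-tuples from {1,…,8} summing to 31 is 690.
P(sum = 31) = 690/32768 = 345/16384 ≈ 0.021.

0.021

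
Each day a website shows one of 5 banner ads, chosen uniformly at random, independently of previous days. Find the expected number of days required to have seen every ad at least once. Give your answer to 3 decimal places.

11.417

After i distinct types are collected, each trial gives a new one with probability (5−i)/5, so the expected wait for the next new type is 5/(5−i).
E = 5/5 + 5/4 + 5/3 + 5/2 + 5/1 = 137/12 ≈ 11.417.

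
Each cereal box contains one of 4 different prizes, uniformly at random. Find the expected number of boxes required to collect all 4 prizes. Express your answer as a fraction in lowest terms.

25/3

After i distinct types are collected, each trial gives a new one with probability (4−i)/4, so the expected wait for the next new type is 4/(4−i).
E = 4/4 + 4/3 + 4/2 + 4/1 = 25/3.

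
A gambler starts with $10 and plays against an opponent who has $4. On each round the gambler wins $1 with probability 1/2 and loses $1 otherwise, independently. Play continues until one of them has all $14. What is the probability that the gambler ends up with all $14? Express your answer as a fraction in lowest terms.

5/7

With a fair step, P(i) = ½P(i−1) + ½P(i+1) with P(0)=0, P(14)=1 has the linear solution P(i) = i/14.
P(10) = 10/14 = 5/7.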